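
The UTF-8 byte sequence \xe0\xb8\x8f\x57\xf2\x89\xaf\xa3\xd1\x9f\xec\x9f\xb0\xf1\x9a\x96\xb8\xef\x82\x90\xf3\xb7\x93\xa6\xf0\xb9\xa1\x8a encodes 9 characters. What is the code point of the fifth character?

U+C7F0

Offset 0: leading byte 0xE0 = 11100000 → 3-byte char #1 = E0 B8 8F.
Offset 3: leading byte 0x57 = 01010111 → 1-byte char #2 = 57.
Offset 4: leading byte 0xF2 = 11110010 → 4-byte char #3 = F2 89 AF A3.
Offset 8: leading byte 0xD1 = 11010001 → 2-byte char #4 = D1 9F.
Offset 10: leading byte 0xEC = 11101100 → 3-byte char #5 = EC 9F B0.
Leading byte 0xEC = 11101100 matches 1110xxxx → 3-byte sequence.
Byte 1: 0xEC = 11101100, payload 1100 (4 bits).
Byte 2: 0x9F = 10011111 (10xxxxxx ✓), payload 011111.
Byte 3: 0xB0 = 10110000 (10xxxxxx ✓), payload 110000.
Concatenate: 1100011111110000 = 0xC7F0 (16 bits → U+C7F0).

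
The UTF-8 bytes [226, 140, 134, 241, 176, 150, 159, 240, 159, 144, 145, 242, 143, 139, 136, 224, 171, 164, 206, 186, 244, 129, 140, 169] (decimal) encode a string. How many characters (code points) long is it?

7

Byte at offset 0: 0xE2 = 11100010 → 3-byte char (#1). Advance 3.
Byte at offset 3: 0xF1 = 11110001 → 4-byte char (#2). Advance 4.
Byte at offset 7: 0xF0 = 11110000 → 4-byte char (#3). Advance 4.
Byte at offset 11: 0xF2 = 11110010 → 4-byte char (#4). Advance 4.
Byte at offset 15: 0xE0 = 11100000 → 3-byte char (#5). Advance 3.
Byte at offset 18: 0xCE = 11001110 → 2-byte char (#6). Advance 2.
Byte at offset 20: 0xF4 = 11110100 → 4-byte char (#7). Advance 4.
Reached end at offset 24 after 7 code points.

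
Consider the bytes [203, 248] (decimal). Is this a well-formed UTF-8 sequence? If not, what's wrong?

Leading byte 0xCB = 11001011 → 2-byte form.
Byte 2 is 0xF8 = 11111000, which is not 10xxxxxx — expected a continuation byte.

invalid (non-continuation byte where continuation expected)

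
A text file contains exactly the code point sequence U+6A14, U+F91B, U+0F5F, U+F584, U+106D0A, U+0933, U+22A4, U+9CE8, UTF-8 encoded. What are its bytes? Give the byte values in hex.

E6 A8 94 EF A4 9B E0 BD 9F EF 96 84 F4 86 B4 8A E0 A4 B3 E2 8A A4 E9 B3 A8

U+6A14: 3-byte form → E6 A8 94.
U+F91B: 3-byte form → EF A4 9B.
U+0F5F: 3-byte form → E0 BD 9F.
U+F584: 3-byte form → EF 96 84.
U+106D0A: 4-byte form → F4 86 B4 8A.
U+0933: 3-byte form → E0 A4 B3.
U+22A4: 3-byte form → E2 8A A4.
U+9CE8: 3-byte form → E9 B3 A8.
Concatenated (25 bytes): E6 A8 94 EF A4 9B E0 BD 9F EF 96 84 F4 86 B4 8A E0 A4 B3 E2 8A A4 E9 B3 A8.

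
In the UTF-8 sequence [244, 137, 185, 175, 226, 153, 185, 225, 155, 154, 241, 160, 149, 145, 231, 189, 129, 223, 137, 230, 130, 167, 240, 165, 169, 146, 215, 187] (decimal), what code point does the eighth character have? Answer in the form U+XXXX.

Offset 0: leading byte 0xF4 = 11110100 → 4-byte char #1 = F4 89 B9 AF.
Offset 4: leading byte 0xE2 = 11100010 → 3-byte char #2 = E2 99 B9.
Offset 7: leading byte 0xE1 = 11100001 → 3-byte char #3 = E1 9B 9A.
Offset 10: leading byte 0xF1 = 11110001 → 4-byte char #4 = F1 A0 95 91.
Offset 14: leading byte 0xE7 = 11100111 → 3-byte char #5 = E7 BD 81.
Offset 17: leading byte 0xDF = 11011111 → 2-byte char #6 = DF 89.
Offset 19: leading byte 0xE6 = 11100110 → 3-byte char #7 = E6 82 A7.
Offset 22: leading byte 0xF0 = 11110000 → 4-byte char #8 = F0 A5 A9 92.
Leading byte 0xF0 = 11110000 matches 11110xxx → 4-byte sequence.
Byte 1: 0xF0 = 11110000, payload 000 (3 bits).
Byte 2: 0xA5 = 10100101 (10xxxxxx ✓), payload 100101.
Byte 3: 0xA9 = 10101001 (10xxxxxx ✓), payload 101001.
Byte 4: 0x92 = 10010010 (10xxxxxx ✓), payload 010010.
Concatenate: 000100101101001010010 = 0x25A52 (21 bits → U+25A52).

U+25A52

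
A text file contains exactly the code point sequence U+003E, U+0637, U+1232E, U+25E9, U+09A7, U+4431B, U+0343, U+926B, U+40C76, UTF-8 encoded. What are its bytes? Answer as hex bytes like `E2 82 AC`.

3E D8 B7 F0 92 8C AE E2 97 A9 E0 A6 A7 F1 84 8C 9B CD 83 E9 89 AB F1 80 B1 B6

U+003E: 1-byte form → 3E.
U+0637: 2-byte form → D8 B7.
U+1232E: 4-byte form → F0 92 8C AE.
U+25E9: 3-byte form → E2 97 A9.
U+09A7: 3-byte form → E0 A6 A7.
U+4431B: 4-byte form → F1 84 8C 9B.
U+0343: 2-byte form → CD 83.
U+926B: 3-byte form → E9 89 AB.
U+40C76: 4-byte form → F1 80 B1 B6.
Concatenated (26 bytes): 3E D8 B7 F0 92 8C AE E2 97 A9 E0 A6 A7 F1 84 8C 9B CD 83 E9 89 AB F1 80 B1 B6.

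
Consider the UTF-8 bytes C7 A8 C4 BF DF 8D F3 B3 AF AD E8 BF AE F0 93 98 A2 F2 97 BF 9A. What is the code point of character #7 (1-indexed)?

Offset 0: leading byte 0xC7 = 11000111 → 2-byte char #1 = C7 A8.
Offset 2: leading byte 0xC4 = 11000100 → 2-byte char #2 = C4 BF.
Offset 4: leading byte 0xDF = 11011111 → 2-byte char #3 = DF 8D.
Offset 6: leading byte 0xF3 = 11110011 → 4-byte char #4 = F3 B3 AF AD.
Offset 10: leading byte 0xE8 = 11101000 → 3-byte char #5 = E8 BF AE.
Offset 13: leading byte 0xF0 = 11110000 → 4-byte char #6 = F0 93 98 A2.
Offset 17: leading byte 0xF2 = 11110010 → 4-byte char #7 = F2 97 BF 9A.
Leading byte 0xF2 = 11110010 matches 11110xxx → 4-byte sequence.
Byte 1: 0xF2 = 11110010, payload 010 (3 bits).
Byte 2: 0x97 = 10010111 (10xxxxxx ✓), payload 010111.
Byte 3: 0xBF = 10111111 (10xxxxxx ✓), payload 111111.
Byte 4: 0x9A = 10011010 (10xxxxxx ✓), payload 011010.
Concatenate: 010010111111111011010 = 0x97FDA (21 bits → U+97FDA).

U+97FDA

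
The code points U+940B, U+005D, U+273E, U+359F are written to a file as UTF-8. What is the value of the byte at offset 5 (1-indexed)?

0xE2

1-indexed offset 5 is 0-indexed offset 4.
U+940B → 3-byte form E9 90 8B at offsets 0–2.
U+005D → 1-byte form 5D at offsets 3–3.
U+273E → 3-byte form E2 9C BE at offsets 4–6.
Offset 4 falls in char 3's range; it's byte 1 of E2 9C BE = 0xE2.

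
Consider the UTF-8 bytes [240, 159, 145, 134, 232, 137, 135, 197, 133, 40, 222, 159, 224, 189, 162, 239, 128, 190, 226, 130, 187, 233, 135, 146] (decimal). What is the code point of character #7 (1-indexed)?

U+F03E

Offset 0: leading byte 0xF0 = 11110000 → 4-byte char #1 = F0 9F 91 86.
Offset 4: leading byte 0xE8 = 11101000 → 3-byte char #2 = E8 89 87.
Offset 7: leading byte 0xC5 = 11000101 → 2-byte char #3 = C5 85.
Offset 9: leading byte 0x28 = 00101000 → 1-byte char #4 = 28.
Offset 10: leading byte 0xDE = 11011110 → 2-byte char #5 = DE 9F.
Offset 12: leading byte 0xE0 = 11100000 → 3-byte char #6 = E0 BD A2.
Offset 15: leading byte 0xEF = 11101111 → 3-byte char #7 = EF 80 BE.
Leading byte 0xEF = 11101111 matches 1110xxxx → 3-byte sequence.
Byte 1: 0xEF = 11101111, payload 1111 (4 bits).
Byte 2: 0x80 = 10000000 (10xxxxxx ✓), payload 000000.
Byte 3: 0xBE = 10111110 (10xxxxxx ✓), payload 111110.
Concatenate: 1111000000111110 = 0xF03E (16 bits → U+F03E).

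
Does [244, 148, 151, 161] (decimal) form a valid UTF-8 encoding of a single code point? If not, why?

invalid (encodes a value above U+10FFFF)

Leading byte 0xF4 = 11110100 → 4-byte form.
Payload = 0x1145E1, which exceeds U+10FFFF, the maximum Unicode code point. (Leading bytes F5–FF, or F4 followed by ≥ 0x90, are invalid.)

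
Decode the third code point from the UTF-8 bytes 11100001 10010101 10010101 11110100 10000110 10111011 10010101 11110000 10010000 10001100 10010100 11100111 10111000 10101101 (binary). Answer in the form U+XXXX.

U+10314

Offset 0: leading byte 0xE1 = 11100001 → 3-byte char #1 = E1 95 95.
Offset 3: leading byte 0xF4 = 11110100 → 4-byte char #2 = F4 86 BB 95.
Offset 7: leading byte 0xF0 = 11110000 → 4-byte char #3 = F0 90 8C 94.
Leading byte 0xF0 = 11110000 matches 11110xxx → 4-byte sequence.
Byte 1: 0xF0 = 11110000, payload 000 (3 bits).
Byte 2: 0x90 = 10010000 (10xxxxxx ✓), payload 010000.
Byte 3: 0x8C = 10001100 (10xxxxxx ✓), payload 001100.
Byte 4: 0x94 = 10010100 (10xxxxxx ✓), payload 010100.
Concatenate: 000010000001100010100 = 0x10314 (21 bits → U+10314).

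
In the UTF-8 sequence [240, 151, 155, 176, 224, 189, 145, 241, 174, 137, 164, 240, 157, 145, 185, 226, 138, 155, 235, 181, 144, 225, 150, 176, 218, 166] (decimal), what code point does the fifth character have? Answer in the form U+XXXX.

U+229B

Offset 0: leading byte 0xF0 = 11110000 → 4-byte char #1 = F0 97 9B B0.
Offset 4: leading byte 0xE0 = 11100000 → 3-byte char #2 = E0 BD 91.
Offset 7: leading byte 0xF1 = 11110001 → 4-byte char #3 = F1 AE 89 A4.
Offset 11: leading byte 0xF0 = 11110000 → 4-byte char #4 = F0 9D 91 B9.
Offset 15: leading byte 0xE2 = 11100010 → 3-byte char #5 = E2 8A 9B.
Leading byte 0xE2 = 11100010 matches 1110xxxx → 3-byte sequence.
Byte 1: 0xE2 = 11100010, payload 0010 (4 bits).
Byte 2: 0x8A = 10001010 (10xxxxxx ✓), payload 001010.
Byte 3: 0x9B = 10011011 (10xxxxxx ✓), payload 011011.
Concatenate: 0010001010011011 = 0x229B (16 bits → U+229B).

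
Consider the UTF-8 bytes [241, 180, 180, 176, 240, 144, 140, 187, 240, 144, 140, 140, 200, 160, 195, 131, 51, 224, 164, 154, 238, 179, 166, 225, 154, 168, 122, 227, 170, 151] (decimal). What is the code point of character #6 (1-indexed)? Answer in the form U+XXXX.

Offset 0: leading byte 0xF1 = 11110001 → 4-byte char #1 = F1 B4 B4 B0.
Offset 4: leading byte 0xF0 = 11110000 → 4-byte char #2 = F0 90 8C BB.
Offset 8: leading byte 0xF0 = 11110000 → 4-byte char #3 = F0 90 8C 8C.
Offset 12: leading byte 0xC8 = 11001000 → 2-byte char #4 = C8 A0.
Offset 14: leading byte 0xC3 = 11000011 → 2-byte char #5 = C3 83.
Offset 16: leading byte 0x33 = 00110011 → 1-byte char #6 = 33.
Leading byte 0x33 = 00110011 matches 0xxxxxxx → 1-byte sequence.
Byte 1: 0x33 = 00110011, payload 0110011 (7 bits).
Concatenate: 0110011 = 0x33 (7 bits → U+0033).

U+0033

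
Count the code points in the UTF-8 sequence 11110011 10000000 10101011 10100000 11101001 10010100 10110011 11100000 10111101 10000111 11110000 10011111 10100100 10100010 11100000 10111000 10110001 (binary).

Byte at offset 0: 0xF3 = 11110011 → 4-byte char (#1). Advance 4.
Byte at offset 4: 0xE9 = 11101001 → 3-byte char (#2). Advance 3.
Byte at offset 7: 0xE0 = 11100000 → 3-byte char (#3). Advance 3.
Byte at offset 10: 0xF0 = 11110000 → 4-byte char (#4). Advance 4.
Byte at offset 14: 0xE0 = 11100000 → 3-byte char (#5). Advance 3.
Reached end at offset 17 after 5 code points.

5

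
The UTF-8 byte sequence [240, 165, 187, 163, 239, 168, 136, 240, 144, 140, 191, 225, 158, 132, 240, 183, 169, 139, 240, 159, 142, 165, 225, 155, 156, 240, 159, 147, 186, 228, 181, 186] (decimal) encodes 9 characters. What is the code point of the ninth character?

Offset 0: leading byte 0xF0 = 11110000 → 4-byte char #1 = F0 A5 BB A3.
Offset 4: leading byte 0xEF = 11101111 → 3-byte char #2 = EF A8 88.
Offset 7: leading byte 0xF0 = 11110000 → 4-byte char #3 = F0 90 8C BF.
Offset 11: leading byte 0xE1 = 11100001 → 3-byte char #4 = E1 9E 84.
Offset 14: leading byte 0xF0 = 11110000 → 4-byte char #5 = F0 B7 A9 8B.
Offset 18: leading byte 0xF0 = 11110000 → 4-byte char #6 = F0 9F 8E A5.
Offset 22: leading byte 0xE1 = 11100001 → 3-byte char #7 = E1 9B 9C.
Offset 25: leading byte 0xF0 = 11110000 → 4-byte char #8 = F0 9F 93 BA.
Offset 29: leading byte 0xE4 = 11100100 → 3-byte char #9 = E4 B5 BA.
Leading byte 0xE4 = 11100100 matches 1110xxxx → 3-byte sequence.
Byte 1: 0xE4 = 11100100, payload 0100 (4 bits).
Byte 2: 0xB5 = 10110101 (10xxxxxx ✓), payload 110101.
Byte 3: 0xBA = 10111010 (10xxxxxx ✓), payload 111010.
Concatenate: 0100110101111010 = 0x4D7A (16 bits → U+4D7A).

U+4D7A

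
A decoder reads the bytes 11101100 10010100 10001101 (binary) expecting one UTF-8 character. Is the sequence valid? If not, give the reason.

Leading byte 0xEC = 11101100 → 3-byte form.
Continuation bytes 0x94=10010100, 0x8D=10001101 all match 10xxxxxx.
Decoded value 0xC50D is ≥ 0x800 (shortest form) and not a surrogate.

valid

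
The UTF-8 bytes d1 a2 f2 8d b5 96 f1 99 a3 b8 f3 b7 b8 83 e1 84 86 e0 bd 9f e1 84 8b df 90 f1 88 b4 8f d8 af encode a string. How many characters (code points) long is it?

Byte at offset 0: 0xD1 = 11010001 → 2-byte char (#1). Advance 2.
Byte at offset 2: 0xF2 = 11110010 → 4-byte char (#2). Advance 4.
Byte at offset 6: 0xF1 = 11110001 → 4-byte char (#3). Advance 4.
Byte at offset 10: 0xF3 = 11110011 → 4-byte char (#4). Advance 4.
Byte at offset 14: 0xE1 = 11100001 → 3-byte char (#5). Advance 3.
Byte at offset 17: 0xE0 = 11100000 → 3-byte char (#6). Advance 3.
Byte at offset 20: 0xE1 = 11100001 → 3-byte char (#7). Advance 3.
Byte at offset 23: 0xDF = 11011111 → 2-byte char (#8). Advance 2.
Byte at offset 25: 0xF1 = 11110001 → 4-byte char (#9). Advance 4.
Byte at offset 29: 0xD8 = 11011000 → 2-byte char (#10). Advance 2.
Reached end at offset 31 after 10 code points.

10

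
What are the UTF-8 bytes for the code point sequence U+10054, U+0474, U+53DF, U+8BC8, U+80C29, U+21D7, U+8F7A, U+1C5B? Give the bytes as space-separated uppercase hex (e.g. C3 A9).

F0 90 81 94 D1 B4 E5 8F 9F E8 AF 88 F2 80 B0 A9 E2 87 97 E8 BD BA E1 B1 9B

U+10054: 4-byte form → F0 90 81 94.
U+0474: 2-byte form → D1 B4.
U+53DF: 3-byte form → E5 8F 9F.
U+8BC8: 3-byte form → E8 AF 88.
U+80C29: 4-byte form → F2 80 B0 A9.
U+21D7: 3-byte form → E2 87 97.
U+8F7A: 3-byte form → E8 BD BA.
U+1C5B: 3-byte form → E1 B1 9B.
Concatenated (25 bytes): F0 90 81 94 D1 B4 E5 8F 9F E8 AF 88 F2 80 B0 A9 E2 87 97 E8 BD BA E1 B1 9B.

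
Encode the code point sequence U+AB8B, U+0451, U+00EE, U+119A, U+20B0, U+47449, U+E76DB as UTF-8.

U+AB8B: 3-byte form → EA AE 8B.
U+0451: 2-byte form → D1 91.
U+00EE: 2-byte form → C3 AE.
U+119A: 3-byte form → E1 86 9A.
U+20B0: 3-byte form → E2 82 B0.
U+47449: 4-byte form → F1 87 91 89.
U+E76DB: 4-byte form → F3 A7 9B 9B.
Concatenated (21 bytes): EA AE 8B D1 91 C3 AE E1 86 9A E2 82 B0 F1 87 91 89 F3 A7 9B 9B.

EA AE 8B D1 91 C3 AE E1 86 9A E2 82 B0 F1 87 91 89 F3 A7 9B 9B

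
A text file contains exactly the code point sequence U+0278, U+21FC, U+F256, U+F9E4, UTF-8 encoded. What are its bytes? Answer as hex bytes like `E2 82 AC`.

U+0278: 2-byte form → C9 B8.
U+21FC: 3-byte form → E2 87 BC.
U+F256: 3-byte form → EF 89 96.
U+F9E4: 3-byte form → EF A7 A4.
Concatenated (11 bytes): C9 B8 E2 87 BC EF 89 96 EF A7 A4.

C9 B8 E2 87 BC EF 89 96 EF A7 A4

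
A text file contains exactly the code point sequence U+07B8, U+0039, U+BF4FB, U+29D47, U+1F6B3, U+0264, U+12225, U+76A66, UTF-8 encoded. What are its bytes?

DE B8 39 F2 BF 93 BB F0 A9 B5 87 F0 9F 9A B3 C9 A4 F0 92 88 A5 F1 B6 A9 A6

U+07B8: 2-byte form → DE B8.
U+0039: 1-byte form → 39.
U+BF4FB: 4-byte form → F2 BF 93 BB.
U+29D47: 4-byte form → F0 A9 B5 87.
U+1F6B3: 4-byte form → F0 9F 9A B3.
U+0264: 2-byte form → C9 A4.
U+12225: 4-byte form → F0 92 88 A5.
U+76A66: 4-byte form → F1 B6 A9 A6.
Concatenated (25 bytes): DE B8 39 F2 BF 93 BB F0 A9 B5 87 F0 9F 9A B3 C9 A4 F0 92 88 A5 F1 B6 A9 A6.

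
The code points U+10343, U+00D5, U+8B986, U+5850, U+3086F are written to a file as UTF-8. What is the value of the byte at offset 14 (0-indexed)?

0xB0

U+10343 → 4-byte form F0 90 8D 83 at offsets 0–3.
U+00D5 → 2-byte form C3 95 at offsets 4–5.
U+8B986 → 4-byte form F2 8B A6 86 at offsets 6–9.
U+5850 → 3-byte form E5 A1 90 at offsets 10–12.
U+3086F → 4-byte form F0 B0 A1 AF at offsets 13–16.
Offset 14 falls in char 5's range; it's byte 2 of F0 B0 A1 AF = 0xB0.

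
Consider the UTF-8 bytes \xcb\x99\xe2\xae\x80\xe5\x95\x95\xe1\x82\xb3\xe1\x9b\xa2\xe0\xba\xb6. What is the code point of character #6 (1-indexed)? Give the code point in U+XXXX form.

U+0EB6

Offset 0: leading byte 0xCB = 11001011 → 2-byte char #1 = CB 99.
Offset 2: leading byte 0xE2 = 11100010 → 3-byte char #2 = E2 AE 80.
Offset 5: leading byte 0xE5 = 11100101 → 3-byte char #3 = E5 95 95.
Offset 8: leading byte 0xE1 = 11100001 → 3-byte char #4 = E1 82 B3.
Offset 11: leading byte 0xE1 = 11100001 → 3-byte char #5 = E1 9B A2.
Offset 14: leading byte 0xE0 = 11100000 → 3-byte char #6 = E0 BA B6.
Leading byte 0xE0 = 11100000 matches 1110xxxx → 3-byte sequence.
Byte 1: 0xE0 = 11100000, payload 0000 (4 bits).
Byte 2: 0xBA = 10111010 (10xxxxxx ✓), payload 111010.
Byte 3: 0xB6 = 10110110 (10xxxxxx ✓), payload 110110.
Concatenate: 0000111010110110 = 0xEB6 (16 bits → U+0EB6).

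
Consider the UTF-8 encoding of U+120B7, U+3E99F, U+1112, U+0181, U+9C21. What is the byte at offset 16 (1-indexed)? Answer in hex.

1-indexed offset 16 is 0-indexed offset 15.
U+120B7 → 4-byte form F0 92 82 B7 at offsets 0–3.
U+3E99F → 4-byte form F0 BE A6 9F at offsets 4–7.
U+1112 → 3-byte form E1 84 92 at offsets 8–10.
U+0181 → 2-byte form C6 81 at offsets 11–12.
U+9C21 → 3-byte form E9 B0 A1 at offsets 13–15.
Offset 15 falls in char 5's range; it's byte 3 of E9 B0 A1 = 0xA1.

0xA1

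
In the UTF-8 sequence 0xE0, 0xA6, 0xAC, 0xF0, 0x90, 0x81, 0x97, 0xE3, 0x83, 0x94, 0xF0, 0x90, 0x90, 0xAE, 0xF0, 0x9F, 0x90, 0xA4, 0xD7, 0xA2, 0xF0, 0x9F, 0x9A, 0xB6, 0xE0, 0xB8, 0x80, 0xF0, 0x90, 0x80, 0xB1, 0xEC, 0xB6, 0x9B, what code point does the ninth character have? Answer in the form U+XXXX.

U+10031

Offset 0: leading byte 0xE0 = 11100000 → 3-byte char #1 = E0 A6 AC.
Offset 3: leading byte 0xF0 = 11110000 → 4-byte char #2 = F0 90 81 97.
Offset 7: leading byte 0xE3 = 11100011 → 3-byte char #3 = E3 83 94.
Offset 10: leading byte 0xF0 = 11110000 → 4-byte char #4 = F0 90 90 AE.
Offset 14: leading byte 0xF0 = 11110000 → 4-byte char #5 = F0 9F 90 A4.
Offset 18: leading byte 0xD7 = 11010111 → 2-byte char #6 = D7 A2.
Offset 20: leading byte 0xF0 = 11110000 → 4-byte char #7 = F0 9F 9A B6.
Offset 24: leading byte 0xE0 = 11100000 → 3-byte char #8 = E0 B8 80.
Offset 27: leading byte 0xF0 = 11110000 → 4-byte char #9 = F0 90 80 B1.
Leading byte 0xF0 = 11110000 matches 11110xxx → 4-byte sequence.
Byte 1: 0xF0 = 11110000, payload 000 (3 bits).
Byte 2: 0x90 = 10010000 (10xxxxxx ✓), payload 010000.
Byte 3: 0x80 = 10000000 (10xxxxxx ✓), payload 000000.
Byte 4: 0xB1 = 10110001 (10xxxxxx ✓), payload 110001.
Concatenate: 000010000000000110001 = 0x10031 (21 bits → U+10031).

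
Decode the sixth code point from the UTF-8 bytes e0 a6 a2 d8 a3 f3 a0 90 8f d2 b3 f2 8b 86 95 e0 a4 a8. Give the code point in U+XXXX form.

U+0928

Offset 0: leading byte 0xE0 = 11100000 → 3-byte char #1 = E0 A6 A2.
Offset 3: leading byte 0xD8 = 11011000 → 2-byte char #2 = D8 A3.
Offset 5: leading byte 0xF3 = 11110011 → 4-byte char #3 = F3 A0 90 8F.
Offset 9: leading byte 0xD2 = 11010010 → 2-byte char #4 = D2 B3.
Offset 11: leading byte 0xF2 = 11110010 → 4-byte char #5 = F2 8B 86 95.
Offset 15: leading byte 0xE0 = 11100000 → 3-byte char #6 = E0 A4 A8.
Leading byte 0xE0 = 11100000 matches 1110xxxx → 3-byte sequence.
Byte 1: 0xE0 = 11100000, payload 0000 (4 bits).
Byte 2: 0xA4 = 10100100 (10xxxxxx ✓), payload 100100.
Byte 3: 0xA8 = 10101000 (10xxxxxx ✓), payload 101000.
Concatenate: 0000100100101000 = 0x928 (16 bits → U+0928).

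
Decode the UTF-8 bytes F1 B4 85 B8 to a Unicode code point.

U+74178

Leading byte 0xF1 = 11110001 matches 11110xxx → 4-byte sequence.
Byte 1: 0xF1 = 11110001, payload 001 (3 bits).
Byte 2: 0xB4 = 10110100 (10xxxxxx ✓), payload 110100.
Byte 3: 0x85 = 10000101 (10xxxxxx ✓), payload 000101.
Byte 4: 0xB8 = 10111000 (10xxxxxx ✓), payload 111000.
Concatenate: 001110100000101111000 = 0x74178 (21 bits → U+74178).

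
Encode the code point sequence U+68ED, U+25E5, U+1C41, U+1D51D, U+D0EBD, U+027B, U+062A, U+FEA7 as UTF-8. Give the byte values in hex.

U+68ED: 3-byte form → E6 A3 AD.
U+25E5: 3-byte form → E2 97 A5.
U+1C41: 3-byte form → E1 B1 81.
U+1D51D: 4-byte form → F0 9D 94 9D.
U+D0EBD: 4-byte form → F3 90 BA BD.
U+027B: 2-byte form → C9 BB.
U+062A: 2-byte form → D8 AA.
U+FEA7: 3-byte form → EF BA A7.
Concatenated (24 bytes): E6 A3 AD E2 97 A5 E1 B1 81 F0 9D 94 9D F3 90 BA BD C9 BB D8 AA EF BA A7.

E6 A3 AD E2 97 A5 E1 B1 81 F0 9D 94 9D F3 90 BA BD C9 BB D8 AA EF BA A7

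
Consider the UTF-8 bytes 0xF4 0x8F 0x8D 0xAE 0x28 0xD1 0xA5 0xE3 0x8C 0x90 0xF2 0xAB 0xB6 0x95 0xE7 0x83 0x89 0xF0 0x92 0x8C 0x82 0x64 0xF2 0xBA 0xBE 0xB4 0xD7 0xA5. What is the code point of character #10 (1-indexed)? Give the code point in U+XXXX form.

Offset 0: leading byte 0xF4 = 11110100 → 4-byte char #1 = F4 8F 8D AE.
Offset 4: leading byte 0x28 = 00101000 → 1-byte char #2 = 28.
Offset 5: leading byte 0xD1 = 11010001 → 2-byte char #3 = D1 A5.
Offset 7: leading byte 0xE3 = 11100011 → 3-byte char #4 = E3 8C 90.
Offset 10: leading byte 0xF2 = 11110010 → 4-byte char #5 = F2 AB B6 95.
Offset 14: leading byte 0xE7 = 11100111 → 3-byte char #6 = E7 83 89.
Offset 17: leading byte 0xF0 = 11110000 → 4-byte char #7 = F0 92 8C 82.
Offset 21: leading byte 0x64 = 01100100 → 1-byte char #8 = 64.
Offset 22: leading byte 0xF2 = 11110010 → 4-byte char #9 = F2 BA BE B4.
Offset 26: leading byte 0xD7 = 11010111 → 2-byte char #10 = D7 A5.
Leading byte 0xD7 = 11010111 matches 110xxxxx → 2-byte sequence.
Byte 1: 0xD7 = 11010111, payload 10111 (5 bits).
Byte 2: 0xA5 = 10100101 (10xxxxxx ✓), payload 100101.
Concatenate: 10111100101 = 0x5E5 (11 bits → U+05E5).

U+05E5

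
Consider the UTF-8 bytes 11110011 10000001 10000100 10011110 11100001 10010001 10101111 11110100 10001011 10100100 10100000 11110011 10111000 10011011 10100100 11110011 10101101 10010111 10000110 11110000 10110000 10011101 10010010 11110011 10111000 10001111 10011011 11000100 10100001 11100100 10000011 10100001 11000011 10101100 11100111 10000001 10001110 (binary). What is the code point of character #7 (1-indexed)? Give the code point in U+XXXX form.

U+F83DB

Offset 0: leading byte 0xF3 = 11110011 → 4-byte char #1 = F3 81 84 9E.
Offset 4: leading byte 0xE1 = 11100001 → 3-byte char #2 = E1 91 AF.
Offset 7: leading byte 0xF4 = 11110100 → 4-byte char #3 = F4 8B A4 A0.
Offset 11: leading byte 0xF3 = 11110011 → 4-byte char #4 = F3 B8 9B A4.
Offset 15: leading byte 0xF3 = 11110011 → 4-byte char #5 = F3 AD 97 86.
Offset 19: leading byte 0xF0 = 11110000 → 4-byte char #6 = F0 B0 9D 92.
Offset 23: leading byte 0xF3 = 11110011 → 4-byte char #7 = F3 B8 8F 9B.
Leading byte 0xF3 = 11110011 matches 11110xxx → 4-byte sequence.
Byte 1: 0xF3 = 11110011, payload 011 (3 bits).
Byte 2: 0xB8 = 10111000 (10xxxxxx ✓), payload 111000.
Byte 3: 0x8F = 10001111 (10xxxxxx ✓), payload 001111.
Byte 4: 0x9B = 10011011 (10xxxxxx ✓), payload 011011.
Concatenate: 011111000001111011011 = 0xF83DB (21 bits → U+F83DB).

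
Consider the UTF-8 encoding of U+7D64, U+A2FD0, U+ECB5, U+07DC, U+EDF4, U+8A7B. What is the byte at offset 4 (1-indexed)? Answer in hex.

1-indexed offset 4 is 0-indexed offset 3.
U+7D64 → 3-byte form E7 B5 A4 at offsets 0–2.
U+A2FD0 → 4-byte form F2 A2 BF 90 at offsets 3–6.
Offset 3 falls in char 2's range; it's byte 1 of F2 A2 BF 90 = 0xF2.

0xF2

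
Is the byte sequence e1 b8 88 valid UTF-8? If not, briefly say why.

Leading byte 0xE1 = 11100001 → 3-byte form.
Continuation bytes 0xB8=10111000, 0x88=10001000 all match 10xxxxxx.
Decoded value 0x1E08 is ≥ 0x800 (shortest form) and not a surrogate.

valid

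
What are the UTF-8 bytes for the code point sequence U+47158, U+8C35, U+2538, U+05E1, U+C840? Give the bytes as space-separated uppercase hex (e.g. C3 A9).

U+47158: 4-byte form → F1 87 85 98.
U+8C35: 3-byte form → E8 B0 B5.
U+2538: 3-byte form → E2 94 B8.
U+05E1: 2-byte form → D7 A1.
U+C840: 3-byte form → EC A1 80.
Concatenated (15 bytes): F1 87 85 98 E8 B0 B5 E2 94 B8 D7 A1 EC A1 80.

F1 87 85 98 E8 B0 B5 E2 94 B8 D7 A1 EC A1 80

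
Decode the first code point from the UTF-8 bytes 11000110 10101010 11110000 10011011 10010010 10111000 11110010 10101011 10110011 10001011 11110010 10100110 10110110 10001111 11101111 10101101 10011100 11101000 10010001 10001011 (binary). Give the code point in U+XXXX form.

Offset 0: leading byte 0xC6 = 11000110 → 2-byte char #1 = C6 AA.
Leading byte 0xC6 = 11000110 matches 110xxxxx → 2-byte sequence.
Byte 1: 0xC6 = 11000110, payload 00110 (5 bits).
Byte 2: 0xAA = 10101010 (10xxxxxx ✓), payload 101010.
Concatenate: 00110101010 = 0x1AA (11 bits → U+01AA).

U+01AA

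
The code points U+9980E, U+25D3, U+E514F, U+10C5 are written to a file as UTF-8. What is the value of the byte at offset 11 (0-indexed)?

0xE1

U+9980E → 4-byte form F2 99 A0 8E at offsets 0–3.
U+25D3 → 3-byte form E2 97 93 at offsets 4–6.
U+E514F → 4-byte form F3 A5 85 8F at offsets 7–10.
U+10C5 → 3-byte form E1 83 85 at offsets 11–13.
Offset 11 falls in char 4's range; it's byte 1 of E1 83 85 = 0xE1.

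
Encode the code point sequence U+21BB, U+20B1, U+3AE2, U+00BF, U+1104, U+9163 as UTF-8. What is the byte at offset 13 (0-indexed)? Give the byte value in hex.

U+21BB → 3-byte form E2 86 BB at offsets 0–2.
U+20B1 → 3-byte form E2 82 B1 at offsets 3–5.
U+3AE2 → 3-byte form E3 AB A2 at offsets 6–8.
U+00BF → 2-byte form C2 BF at offsets 9–10.
U+1104 → 3-byte form E1 84 84 at offsets 11–13.
Offset 13 falls in char 5's range; it's byte 3 of E1 84 84 = 0x84.

0x84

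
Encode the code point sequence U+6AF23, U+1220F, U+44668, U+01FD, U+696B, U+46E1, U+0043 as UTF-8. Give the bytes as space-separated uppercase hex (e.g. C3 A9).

U+6AF23: 4-byte form → F1 AA BC A3.
U+1220F: 4-byte form → F0 92 88 8F.
U+44668: 4-byte form → F1 84 99 A8.
U+01FD: 2-byte form → C7 BD.
U+696B: 3-byte form → E6 A5 AB.
U+46E1: 3-byte form → E4 9B A1.
U+0043: 1-byte form → 43.
Concatenated (21 bytes): F1 AA BC A3 F0 92 88 8F F1 84 99 A8 C7 BD E6 A5 AB E4 9B A1 43.

F1 AA BC A3 F0 92 88 8F F1 84 99 A8 C7 BD E6 A5 AB E4 9B A1 43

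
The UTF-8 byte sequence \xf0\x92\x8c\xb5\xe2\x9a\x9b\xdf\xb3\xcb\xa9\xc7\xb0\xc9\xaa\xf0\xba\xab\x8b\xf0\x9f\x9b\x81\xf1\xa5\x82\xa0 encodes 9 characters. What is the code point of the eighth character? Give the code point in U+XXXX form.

U+1F6C1

Offset 0: leading byte 0xF0 = 11110000 → 4-byte char #1 = F0 92 8C B5.
Offset 4: leading byte 0xE2 = 11100010 → 3-byte char #2 = E2 9A 9B.
Offset 7: leading byte 0xDF = 11011111 → 2-byte char #3 = DF B3.
Offset 9: leading byte 0xCB = 11001011 → 2-byte char #4 = CB A9.
Offset 11: leading byte 0xC7 = 11000111 → 2-byte char #5 = C7 B0.
Offset 13: leading byte 0xC9 = 11001001 → 2-byte char #6 = C9 AA.
Offset 15: leading byte 0xF0 = 11110000 → 4-byte char #7 = F0 BA AB 8B.
Offset 19: leading byte 0xF0 = 11110000 → 4-byte char #8 = F0 9F 9B 81.
Leading byte 0xF0 = 11110000 matches 11110xxx → 4-byte sequence.
Byte 1: 0xF0 = 11110000, payload 000 (3 bits).
Byte 2: 0x9F = 10011111 (10xxxxxx ✓), payload 011111.
Byte 3: 0x9B = 10011011 (10xxxxxx ✓), payload 011011.
Byte 4: 0x81 = 10000001 (10xxxxxx ✓), payload 000001.
Concatenate: 000011111011011000001 = 0x1F6C1 (21 bits → U+1F6C1).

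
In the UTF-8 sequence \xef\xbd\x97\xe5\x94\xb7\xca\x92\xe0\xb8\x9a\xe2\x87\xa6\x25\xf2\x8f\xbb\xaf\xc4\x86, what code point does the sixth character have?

U+0025

Offset 0: leading byte 0xEF = 11101111 → 3-byte char #1 = EF BD 97.
Offset 3: leading byte 0xE5 = 11100101 → 3-byte char #2 = E5 94 B7.
Offset 6: leading byte 0xCA = 11001010 → 2-byte char #3 = CA 92.
Offset 8: leading byte 0xE0 = 11100000 → 3-byte char #4 = E0 B8 9A.
Offset 11: leading byte 0xE2 = 11100010 → 3-byte char #5 = E2 87 A6.
Offset 14: leading byte 0x25 = 00100101 → 1-byte char #6 = 25.
Leading byte 0x25 = 00100101 matches 0xxxxxxx → 1-byte sequence.
Byte 1: 0x25 = 00100101, payload 0100101 (7 bits).
Concatenate: 0100101 = 0x25 (7 bits → U+0025).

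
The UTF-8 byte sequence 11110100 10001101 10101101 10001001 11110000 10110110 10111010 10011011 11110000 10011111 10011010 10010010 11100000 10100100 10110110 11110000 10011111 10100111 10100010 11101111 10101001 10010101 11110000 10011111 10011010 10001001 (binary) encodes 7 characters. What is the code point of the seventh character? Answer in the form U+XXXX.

U+1F689

Offset 0: leading byte 0xF4 = 11110100 → 4-byte char #1 = F4 8D AD 89.
Offset 4: leading byte 0xF0 = 11110000 → 4-byte char #2 = F0 B6 BA 9B.
Offset 8: leading byte 0xF0 = 11110000 → 4-byte char #3 = F0 9F 9A 92.
Offset 12: leading byte 0xE0 = 11100000 → 3-byte char #4 = E0 A4 B6.
Offset 15: leading byte 0xF0 = 11110000 → 4-byte char #5 = F0 9F A7 A2.
Offset 19: leading byte 0xEF = 11101111 → 3-byte char #6 = EF A9 95.
Offset 22: leading byte 0xF0 = 11110000 → 4-byte char #7 = F0 9F 9A 89.
Leading byte 0xF0 = 11110000 matches 11110xxx → 4-byte sequence.
Byte 1: 0xF0 = 11110000, payload 000 (3 bits).
Byte 2: 0x9F = 10011111 (10xxxxxx ✓), payload 011111.
Byte 3: 0x9A = 10011010 (10xxxxxx ✓), payload 011010.
Byte 4: 0x89 = 10001001 (10xxxxxx ✓), payload 001001.
Concatenate: 000011111011010001001 = 0x1F689 (21 bits → U+1F689).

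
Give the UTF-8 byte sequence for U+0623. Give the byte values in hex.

D8 A3

U+0623 = 0x623 = 1571 decimal. In range U+0080–U+07FF → 2-byte form: 110xxxxx 10xxxxxx.
Binary (11 bits): 11000100011.
Split 5+6: 11000 | 100011.
Byte 1: 11011000 = 0xD8.
Byte 2: 10100011 = 0xA3.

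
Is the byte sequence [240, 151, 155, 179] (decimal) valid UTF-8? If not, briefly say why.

Leading byte 0xF0 = 11110000 → 4-byte form.
Continuation bytes 0x97=10010111, 0x9B=10011011, 0xB3=10110011 all match 10xxxxxx.
Decoded value 0x176F3 is ≥ 0x10000 (shortest form) and not a surrogate.

valid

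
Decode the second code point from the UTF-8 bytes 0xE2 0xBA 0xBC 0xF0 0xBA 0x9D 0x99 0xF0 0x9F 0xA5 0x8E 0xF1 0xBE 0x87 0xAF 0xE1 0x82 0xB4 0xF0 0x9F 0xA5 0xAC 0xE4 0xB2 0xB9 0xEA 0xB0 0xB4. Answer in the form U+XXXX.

U+3A759

Offset 0: leading byte 0xE2 = 11100010 → 3-byte char #1 = E2 BA BC.
Offset 3: leading byte 0xF0 = 11110000 → 4-byte char #2 = F0 BA 9D 99.
Leading byte 0xF0 = 11110000 matches 11110xxx → 4-byte sequence.
Byte 1: 0xF0 = 11110000, payload 000 (3 bits).
Byte 2: 0xBA = 10111010 (10xxxxxx ✓), payload 111010.
Byte 3: 0x9D = 10011101 (10xxxxxx ✓), payload 011101.
Byte 4: 0x99 = 10011001 (10xxxxxx ✓), payload 011001.
Concatenate: 000111010011101011001 = 0x3A759 (21 bits → U+3A759).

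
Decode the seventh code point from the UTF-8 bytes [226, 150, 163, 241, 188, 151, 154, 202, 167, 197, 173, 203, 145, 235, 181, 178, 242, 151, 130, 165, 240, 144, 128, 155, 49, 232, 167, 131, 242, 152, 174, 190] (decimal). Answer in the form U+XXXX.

U+970A5

Offset 0: leading byte 0xE2 = 11100010 → 3-byte char #1 = E2 96 A3.
Offset 3: leading byte 0xF1 = 11110001 → 4-byte char #2 = F1 BC 97 9A.
Offset 7: leading byte 0xCA = 11001010 → 2-byte char #3 = CA A7.
Offset 9: leading byte 0xC5 = 11000101 → 2-byte char #4 = C5 AD.
Offset 11: leading byte 0xCB = 11001011 → 2-byte char #5 = CB 91.
Offset 13: leading byte 0xEB = 11101011 → 3-byte char #6 = EB B5 B2.
Offset 16: leading byte 0xF2 = 11110010 → 4-byte char #7 = F2 97 82 A5.
Leading byte 0xF2 = 11110010 matches 11110xxx → 4-byte sequence.
Byte 1: 0xF2 = 11110010, payload 010 (3 bits).
Byte 2: 0x97 = 10010111 (10xxxxxx ✓), payload 010111.
Byte 3: 0x82 = 10000010 (10xxxxxx ✓), payload 000010.
Byte 4: 0xA5 = 10100101 (10xxxxxx ✓), payload 100101.
Concatenate: 010010111000010100101 = 0x970A5 (21 bits → U+970A5).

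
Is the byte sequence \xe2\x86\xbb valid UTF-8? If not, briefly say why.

valid

Leading byte 0xE2 = 11100010 → 3-byte form.
Continuation bytes 0x86=10000110, 0xBB=10111011 all match 10xxxxxx.
Decoded value 0x21BB is ≥ 0x800 (shortest form) and not a surrogate.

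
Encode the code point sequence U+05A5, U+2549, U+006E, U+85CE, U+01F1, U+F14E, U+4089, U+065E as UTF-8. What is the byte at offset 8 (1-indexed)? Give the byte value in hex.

0x97

1-indexed offset 8 is 0-indexed offset 7.
U+05A5 → 2-byte form D6 A5 at offsets 0–1.
U+2549 → 3-byte form E2 95 89 at offsets 2–4.
U+006E → 1-byte form 6E at offsets 5–5.
U+85CE → 3-byte form E8 97 8E at offsets 6–8.
Offset 7 falls in char 4's range; it's byte 2 of E8 97 8E = 0x97.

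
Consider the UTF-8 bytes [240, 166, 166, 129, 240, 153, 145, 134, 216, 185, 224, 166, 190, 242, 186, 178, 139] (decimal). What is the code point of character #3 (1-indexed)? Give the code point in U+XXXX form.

U+0639

Offset 0: leading byte 0xF0 = 11110000 → 4-byte char #1 = F0 A6 A6 81.
Offset 4: leading byte 0xF0 = 11110000 → 4-byte char #2 = F0 99 91 86.
Offset 8: leading byte 0xD8 = 11011000 → 2-byte char #3 = D8 B9.
Leading byte 0xD8 = 11011000 matches 110xxxxx → 2-byte sequence.
Byte 1: 0xD8 = 11011000, payload 11000 (5 bits).
Byte 2: 0xB9 = 10111001 (10xxxxxx ✓), payload 111001.
Concatenate: 11000111001 = 0x639 (11 bits → U+0639).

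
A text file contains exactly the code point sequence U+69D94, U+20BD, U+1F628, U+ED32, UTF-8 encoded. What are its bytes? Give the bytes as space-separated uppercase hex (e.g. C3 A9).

F1 A9 B6 94 E2 82 BD F0 9F 98 A8 EE B4 B2

U+69D94: 4-byte form → F1 A9 B6 94.
U+20BD: 3-byte form → E2 82 BD.
U+1F628: 4-byte form → F0 9F 98 A8.
U+ED32: 3-byte form → EE B4 B2.
Concatenated (14 bytes): F1 A9 B6 94 E2 82 BD F0 9F 98 A8 EE B4 B2.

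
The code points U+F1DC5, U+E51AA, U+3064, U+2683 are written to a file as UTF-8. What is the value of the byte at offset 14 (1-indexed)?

1-indexed offset 14 is 0-indexed offset 13.
U+F1DC5 → 4-byte form F3 B1 B7 85 at offsets 0–3.
U+E51AA → 4-byte form F3 A5 86 AA at offsets 4–7.
U+3064 → 3-byte form E3 81 A4 at offsets 8–10.
U+2683 → 3-byte form E2 9A 83 at offsets 11–13.
Offset 13 falls in char 4's range; it's byte 3 of E2 9A 83 = 0x83.

0x83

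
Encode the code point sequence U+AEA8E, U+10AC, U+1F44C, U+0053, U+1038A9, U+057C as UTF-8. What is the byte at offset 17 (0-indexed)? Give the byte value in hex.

0xBC

U+AEA8E → 4-byte form F2 AE AA 8E at offsets 0–3.
U+10AC → 3-byte form E1 82 AC at offsets 4–6.
U+1F44C → 4-byte form F0 9F 91 8C at offsets 7–10.
U+0053 → 1-byte form 53 at offsets 11–11.
U+1038A9 → 4-byte form F4 83 A2 A9 at offsets 12–15.
U+057C → 2-byte form D5 BC at offsets 16–17.
Offset 17 falls in char 6's range; it's byte 2 of D5 BC = 0xBC.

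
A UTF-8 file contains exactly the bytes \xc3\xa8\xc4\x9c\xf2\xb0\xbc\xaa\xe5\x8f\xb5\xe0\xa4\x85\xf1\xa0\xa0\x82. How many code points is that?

6

Byte at offset 0: 0xC3 = 11000011 → 2-byte char (#1). Advance 2.
Byte at offset 2: 0xC4 = 11000100 → 2-byte char (#2). Advance 2.
Byte at offset 4: 0xF2 = 11110010 → 4-byte char (#3). Advance 4.
Byte at offset 8: 0xE5 = 11100101 → 3-byte char (#4). Advance 3.
Byte at offset 11: 0xE0 = 11100000 → 3-byte char (#5). Advance 3.
Byte at offset 14: 0xF1 = 11110001 → 4-byte char (#6). Advance 4.
Reached end at offset 18 after 6 code points.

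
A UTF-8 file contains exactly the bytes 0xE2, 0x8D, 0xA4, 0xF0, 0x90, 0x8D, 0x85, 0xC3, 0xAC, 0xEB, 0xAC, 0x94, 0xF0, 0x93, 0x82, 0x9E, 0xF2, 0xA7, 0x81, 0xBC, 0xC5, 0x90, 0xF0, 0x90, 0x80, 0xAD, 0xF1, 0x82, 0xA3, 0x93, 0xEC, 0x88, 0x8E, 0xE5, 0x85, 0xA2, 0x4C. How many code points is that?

12

Byte at offset 0: 0xE2 = 11100010 → 3-byte char (#1). Advance 3.
Byte at offset 3: 0xF0 = 11110000 → 4-byte char (#2). Advance 4.
Byte at offset 7: 0xC3 = 11000011 → 2-byte char (#3). Advance 2.
Byte at offset 9: 0xEB = 11101011 → 3-byte char (#4). Advance 3.
Byte at offset 12: 0xF0 = 11110000 → 4-byte char (#5). Advance 4.
Byte at offset 16: 0xF2 = 11110010 → 4-byte char (#6). Advance 4.
Byte at offset 20: 0xC5 = 11000101 → 2-byte char (#7). Advance 2.
Byte at offset 22: 0xF0 = 11110000 → 4-byte char (#8). Advance 4.
Byte at offset 26: 0xF1 = 11110001 → 4-byte char (#9). Advance 4.
Byte at offset 30: 0xEC = 11101100 → 3-byte char (#10). Advance 3.
Byte at offset 33: 0xE5 = 11100101 → 3-byte char (#11). Advance 3.
Byte at offset 36: 0x4C = 01001100 → 1-byte char (#12). Advance 1.
Reached end at offset 37 after 12 code points.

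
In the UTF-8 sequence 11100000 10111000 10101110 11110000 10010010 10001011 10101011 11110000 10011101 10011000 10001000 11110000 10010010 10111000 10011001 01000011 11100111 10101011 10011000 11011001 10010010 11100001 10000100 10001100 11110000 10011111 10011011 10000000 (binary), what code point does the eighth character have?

Offset 0: leading byte 0xE0 = 11100000 → 3-byte char #1 = E0 B8 AE.
Offset 3: leading byte 0xF0 = 11110000 → 4-byte char #2 = F0 92 8B AB.
Offset 7: leading byte 0xF0 = 11110000 → 4-byte char #3 = F0 9D 98 88.
Offset 11: leading byte 0xF0 = 11110000 → 4-byte char #4 = F0 92 B8 99.
Offset 15: leading byte 0x43 = 01000011 → 1-byte char #5 = 43.
Offset 16: leading byte 0xE7 = 11100111 → 3-byte char #6 = E7 AB 98.
Offset 19: leading byte 0xD9 = 11011001 → 2-byte char #7 = D9 92.
Offset 21: leading byte 0xE1 = 11100001 → 3-byte char #8 = E1 84 8C.
Leading byte 0xE1 = 11100001 matches 1110xxxx → 3-byte sequence.
Byte 1: 0xE1 = 11100001, payload 0001 (4 bits).
Byte 2: 0x84 = 10000100 (10xxxxxx ✓), payload 000100.
Byte 3: 0x8C = 10001100 (10xxxxxx ✓), payload 001100.
Concatenate: 0001000100001100 = 0x110C (16 bits → U+110C).

U+110C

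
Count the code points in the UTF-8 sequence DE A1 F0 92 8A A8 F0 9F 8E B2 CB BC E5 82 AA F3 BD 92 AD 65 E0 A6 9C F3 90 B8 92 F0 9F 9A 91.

Byte at offset 0: 0xDE = 11011110 → 2-byte char (#1). Advance 2.
Byte at offset 2: 0xF0 = 11110000 → 4-byte char (#2). Advance 4.
Byte at offset 6: 0xF0 = 11110000 → 4-byte char (#3). Advance 4.
Byte at offset 10: 0xCB = 11001011 → 2-byte char (#4). Advance 2.
Byte at offset 12: 0xE5 = 11100101 → 3-byte char (#5). Advance 3.
Byte at offset 15: 0xF3 = 11110011 → 4-byte char (#6). Advance 4.
Byte at offset 19: 0x65 = 01100101 → 1-byte char (#7). Advance 1.
Byte at offset 20: 0xE0 = 11100000 → 3-byte char (#8). Advance 3.
Byte at offset 23: 0xF3 = 11110011 → 4-byte char (#9). Advance 4.
Byte at offset 27: 0xF0 = 11110000 → 4-byte char (#10). Advance 4.
Reached end at offset 31 after 10 code points.

10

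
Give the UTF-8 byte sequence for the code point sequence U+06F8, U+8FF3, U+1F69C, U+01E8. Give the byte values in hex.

U+06F8: 2-byte form → DB B8.
U+8FF3: 3-byte form → E8 BF B3.
U+1F69C: 4-byte form → F0 9F 9A 9C.
U+01E8: 2-byte form → C7 A8.
Concatenated (11 bytes): DB B8 E8 BF B3 F0 9F 9A 9C C7 A8.

DB B8 E8 BF B3 F0 9F 9A 9C C7 A8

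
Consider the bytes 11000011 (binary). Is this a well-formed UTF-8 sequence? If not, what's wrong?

Leading byte 0xC3 = 11000011 → 2-byte form, but only 1 byte is present.

invalid (sequence truncated)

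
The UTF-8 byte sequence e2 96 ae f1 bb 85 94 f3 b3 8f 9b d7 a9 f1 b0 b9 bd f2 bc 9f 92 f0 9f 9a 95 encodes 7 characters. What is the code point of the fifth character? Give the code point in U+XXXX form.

Offset 0: leading byte 0xE2 = 11100010 → 3-byte char #1 = E2 96 AE.
Offset 3: leading byte 0xF1 = 11110001 → 4-byte char #2 = F1 BB 85 94.
Offset 7: leading byte 0xF3 = 11110011 → 4-byte char #3 = F3 B3 8F 9B.
Offset 11: leading byte 0xD7 = 11010111 → 2-byte char #4 = D7 A9.
Offset 13: leading byte 0xF1 = 11110001 → 4-byte char #5 = F1 B0 B9 BD.
Leading byte 0xF1 = 11110001 matches 11110xxx → 4-byte sequence.
Byte 1: 0xF1 = 11110001, payload 001 (3 bits).
Byte 2: 0xB0 = 10110000 (10xxxxxx ✓), payload 110000.
Byte 3: 0xB9 = 10111001 (10xxxxxx ✓), payload 111001.
Byte 4: 0xBD = 10111101 (10xxxxxx ✓), payload 111101.
Concatenate: 001110000111001111101 = 0x70E7D (21 bits → U+70E7D).

U+70E7D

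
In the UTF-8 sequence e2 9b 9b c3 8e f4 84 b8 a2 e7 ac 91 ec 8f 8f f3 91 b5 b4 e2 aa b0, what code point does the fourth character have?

U+7B11

Offset 0: leading byte 0xE2 = 11100010 → 3-byte char #1 = E2 9B 9B.
Offset 3: leading byte 0xC3 = 11000011 → 2-byte char #2 = C3 8E.
Offset 5: leading byte 0xF4 = 11110100 → 4-byte char #3 = F4 84 B8 A2.
Offset 9: leading byte 0xE7 = 11100111 → 3-byte char #4 = E7 AC 91.
Leading byte 0xE7 = 11100111 matches 1110xxxx → 3-byte sequence.
Byte 1: 0xE7 = 11100111, payload 0111 (4 bits).
Byte 2: 0xAC = 10101100 (10xxxxxx ✓), payload 101100.
Byte 3: 0x91 = 10010001 (10xxxxxx ✓), payload 010001.
Concatenate: 0111101100010001 = 0x7B11 (16 bits → U+7B11).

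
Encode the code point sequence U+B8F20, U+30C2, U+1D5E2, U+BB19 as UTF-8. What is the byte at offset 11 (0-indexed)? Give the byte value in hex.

U+B8F20 → 4-byte form F2 B8 BC A0 at offsets 0–3.
U+30C2 → 3-byte form E3 83 82 at offsets 4–6.
U+1D5E2 → 4-byte form F0 9D 97 A2 at offsets 7–10.
U+BB19 → 3-byte form EB AC 99 at offsets 11–13.
Offset 11 falls in char 4's range; it's byte 1 of EB AC 99 = 0xEB.

0xEB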